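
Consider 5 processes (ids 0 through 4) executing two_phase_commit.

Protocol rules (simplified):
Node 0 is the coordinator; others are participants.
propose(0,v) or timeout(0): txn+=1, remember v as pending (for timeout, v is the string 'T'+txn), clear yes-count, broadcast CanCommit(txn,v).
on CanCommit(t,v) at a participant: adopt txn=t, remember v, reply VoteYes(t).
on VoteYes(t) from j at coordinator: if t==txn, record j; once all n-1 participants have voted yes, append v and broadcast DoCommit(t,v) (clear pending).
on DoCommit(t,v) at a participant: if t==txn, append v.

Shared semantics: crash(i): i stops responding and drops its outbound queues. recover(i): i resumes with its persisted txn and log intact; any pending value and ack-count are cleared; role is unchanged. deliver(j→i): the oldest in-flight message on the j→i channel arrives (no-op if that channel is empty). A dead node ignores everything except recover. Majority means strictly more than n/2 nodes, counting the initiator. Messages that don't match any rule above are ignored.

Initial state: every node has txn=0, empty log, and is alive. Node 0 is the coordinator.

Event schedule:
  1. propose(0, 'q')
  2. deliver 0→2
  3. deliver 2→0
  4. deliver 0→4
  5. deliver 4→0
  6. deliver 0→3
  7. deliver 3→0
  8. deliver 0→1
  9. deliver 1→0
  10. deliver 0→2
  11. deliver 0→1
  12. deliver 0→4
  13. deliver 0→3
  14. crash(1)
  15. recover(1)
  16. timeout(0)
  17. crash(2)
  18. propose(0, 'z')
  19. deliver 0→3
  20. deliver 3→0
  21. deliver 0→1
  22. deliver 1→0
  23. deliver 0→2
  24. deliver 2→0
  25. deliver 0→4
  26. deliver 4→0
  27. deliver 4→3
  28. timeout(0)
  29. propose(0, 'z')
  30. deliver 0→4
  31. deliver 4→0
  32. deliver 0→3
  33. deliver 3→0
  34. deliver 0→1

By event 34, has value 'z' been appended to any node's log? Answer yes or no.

[1] propose(0,'q') → N0(coor t1 [-])
[2] deliver 0→2 → N2(part t1 [-])
[3] deliver 2→0 → ∅
[4] deliver 0→4 → N4(part t1 [-])
[5] deliver 4→0 → ∅
[6] deliver 0→3 → N3(part t1 [-])
[7] deliver 3→0 → ∅
[8] deliver 0→1 → N1(part t1 [-])
[9] deliver 1→0 → N0(coor t1 [q])
[10] deliver 0→2 → N2(part t1 [q])
[11] deliver 0→1 → N1(part t1 [q])
[12] deliver 0→4 → N4(part t1 [q])
[13] deliver 0→3 → N3(part t1 [q])
[14] crash(1) → N1(✗part t1 [q])
[15] recover(1) → N1(part t1 [q])
[16] timeout(0) → N0(coor t2 [q])
[17] crash(2) → N2(✗part t1 [q])
[18] propose(0,'z') → N0(coor t3 [q])
[19] deliver 0→3 → N3(part t2 [q])
[20] deliver 3→0 → ∅
[21] deliver 0→1 → N1(part t2 [q])
[22] deliver 1→0 → ∅
[23] deliver 0→2 → ∅
[24] deliver 2→0 → ∅
[25] deliver 0→4 → N4(part t2 [q])
[26] deliver 4→0 → ∅
[27] deliver 4→3 → ∅
[28] timeout(0) → N0(coor t4 [q])
[29] propose(0,'z') → N0(coor t5 [q])
[30] deliver 0→4 → N4(part t3 [q])
[31] deliver 4→0 → ∅
[32] deliver 0→3 → N3(part t3 [q])
[33] deliver 3→0 → ∅
[34] deliver 0→1 → N1(part t3 [q])

no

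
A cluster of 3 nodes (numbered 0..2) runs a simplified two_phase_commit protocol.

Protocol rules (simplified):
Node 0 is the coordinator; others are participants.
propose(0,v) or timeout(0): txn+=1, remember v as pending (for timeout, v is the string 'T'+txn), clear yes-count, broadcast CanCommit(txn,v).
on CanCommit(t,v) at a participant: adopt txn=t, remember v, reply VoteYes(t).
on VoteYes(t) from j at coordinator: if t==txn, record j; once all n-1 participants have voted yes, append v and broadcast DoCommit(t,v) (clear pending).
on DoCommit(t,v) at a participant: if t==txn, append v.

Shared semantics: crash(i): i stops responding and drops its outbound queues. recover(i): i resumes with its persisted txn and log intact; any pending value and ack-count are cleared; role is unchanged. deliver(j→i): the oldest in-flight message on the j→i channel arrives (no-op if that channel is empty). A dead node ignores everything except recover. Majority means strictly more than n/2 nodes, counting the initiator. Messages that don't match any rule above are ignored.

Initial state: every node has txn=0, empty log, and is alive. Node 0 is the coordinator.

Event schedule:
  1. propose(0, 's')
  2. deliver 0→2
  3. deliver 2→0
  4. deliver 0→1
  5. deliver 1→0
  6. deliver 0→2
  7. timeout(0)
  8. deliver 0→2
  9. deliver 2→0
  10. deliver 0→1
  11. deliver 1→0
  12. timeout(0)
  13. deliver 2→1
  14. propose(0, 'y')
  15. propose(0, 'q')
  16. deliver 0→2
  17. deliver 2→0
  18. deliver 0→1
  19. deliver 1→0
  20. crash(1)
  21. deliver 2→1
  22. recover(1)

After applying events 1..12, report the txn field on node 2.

after 1 — propose(0,'s'): n0:coor/t1/[-]
after 2 — deliver 0→2: n2:part/t1/[-]
after 3 — deliver 2→0: ·
after 4 — deliver 0→1: n1:part/t1/[-]
after 5 — deliver 1→0: n0:coor/t1/[s]
after 6 — deliver 0→2: n2:part/t1/[s]
after 7 — timeout(0): n0:coor/t2/[s]
after 8 — deliver 0→2: n2:part/t2/[s]
after 9 — deliver 2→0: ·
after 10 — deliver 0→1: n1:part/t1/[s]
after 11 — deliver 1→0: ·
after 12 — timeout(0): n0:coor/t3/[s]

2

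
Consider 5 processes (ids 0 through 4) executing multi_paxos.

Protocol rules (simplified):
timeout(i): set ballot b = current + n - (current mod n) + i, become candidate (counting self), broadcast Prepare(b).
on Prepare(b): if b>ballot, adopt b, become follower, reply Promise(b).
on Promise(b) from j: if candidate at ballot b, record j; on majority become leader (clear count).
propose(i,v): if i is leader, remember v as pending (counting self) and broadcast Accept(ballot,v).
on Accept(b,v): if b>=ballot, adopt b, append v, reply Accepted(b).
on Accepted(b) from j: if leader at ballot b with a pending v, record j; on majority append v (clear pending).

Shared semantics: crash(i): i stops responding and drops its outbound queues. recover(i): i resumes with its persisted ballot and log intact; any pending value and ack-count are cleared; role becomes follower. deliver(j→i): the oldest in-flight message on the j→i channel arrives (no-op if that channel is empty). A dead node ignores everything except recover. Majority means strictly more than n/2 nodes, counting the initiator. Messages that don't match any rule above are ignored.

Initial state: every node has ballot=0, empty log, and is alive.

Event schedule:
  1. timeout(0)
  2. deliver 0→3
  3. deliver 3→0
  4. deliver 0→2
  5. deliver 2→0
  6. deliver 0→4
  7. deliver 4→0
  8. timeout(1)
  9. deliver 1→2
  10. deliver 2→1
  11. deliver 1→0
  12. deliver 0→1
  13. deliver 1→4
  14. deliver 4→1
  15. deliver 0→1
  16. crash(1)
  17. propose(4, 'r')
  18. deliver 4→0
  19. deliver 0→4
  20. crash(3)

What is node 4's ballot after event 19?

6

after 1 — timeout(0): n0:cand/b5/[-]
after 2 — deliver 0→3: n3:foll/b5/[-]
after 3 — deliver 3→0: ·
after 4 — deliver 0→2: n2:foll/b5/[-]
after 5 — deliver 2→0: n0:lead/b5/[-]
after 6 — deliver 0→4: n4:foll/b5/[-]
after 7 — deliver 4→0: ·
after 8 — timeout(1): n1:cand/b6/[-]
after 9 — deliver 1→2: n2:foll/b6/[-]
after 10 — deliver 2→1: ·
after 11 — deliver 1→0: n0:foll/b6/[-]
after 12 — deliver 0→1: ·
after 13 — deliver 1→4: n4:foll/b6/[-]
after 14 — deliver 4→1: n1:lead/b6/[-]
after 15 — deliver 0→1: ·
after 16 — crash(1): n1:✗lead/b6/[-]
after 17 — propose(4,'r'): ·
after 18 — deliver 4→0: ·
after 19 — deliver 0→4: ·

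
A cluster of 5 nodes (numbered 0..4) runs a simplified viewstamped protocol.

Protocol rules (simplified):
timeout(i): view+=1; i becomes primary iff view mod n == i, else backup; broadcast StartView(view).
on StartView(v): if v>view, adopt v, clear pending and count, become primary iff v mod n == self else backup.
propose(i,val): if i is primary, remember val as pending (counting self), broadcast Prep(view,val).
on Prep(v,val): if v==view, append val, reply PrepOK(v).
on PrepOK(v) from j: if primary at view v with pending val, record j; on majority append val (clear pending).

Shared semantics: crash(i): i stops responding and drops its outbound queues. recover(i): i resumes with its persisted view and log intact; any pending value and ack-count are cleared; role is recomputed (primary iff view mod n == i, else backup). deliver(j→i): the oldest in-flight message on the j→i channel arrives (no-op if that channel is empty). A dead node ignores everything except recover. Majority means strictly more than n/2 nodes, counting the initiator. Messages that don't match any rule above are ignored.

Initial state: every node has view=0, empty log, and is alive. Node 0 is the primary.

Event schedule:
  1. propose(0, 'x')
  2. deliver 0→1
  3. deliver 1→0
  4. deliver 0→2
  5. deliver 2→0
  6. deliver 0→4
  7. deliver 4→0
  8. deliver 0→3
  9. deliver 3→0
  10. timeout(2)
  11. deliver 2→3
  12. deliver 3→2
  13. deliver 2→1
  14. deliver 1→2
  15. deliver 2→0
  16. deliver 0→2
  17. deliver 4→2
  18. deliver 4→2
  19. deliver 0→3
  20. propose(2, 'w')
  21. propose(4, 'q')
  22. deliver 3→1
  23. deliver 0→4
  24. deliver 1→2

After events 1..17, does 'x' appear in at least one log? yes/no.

yes

e1 propose(0,'x'): ·
e2 deliver 0→1: 1[back,v=0,x]
e3 deliver 1→0: ·
e4 deliver 0→2: 2[back,v=0,x]
e5 deliver 2→0: 0[prim,v=0,x]
e6 deliver 0→4: 4[back,v=0,x]
e7 deliver 4→0: ·
e8 deliver 0→3: 3[back,v=0,x]
e9 deliver 3→0: ·
e10 timeout(2): 2[back,v=1,x]
e11 deliver 2→3: 3[back,v=1,x]
e12 deliver 3→2: ·
e13 deliver 2→1: 1[prim,v=1,x]
e14 deliver 1→2: ·
e15 deliver 2→0: 0[back,v=1,x]
e16 deliver 0→2: ·
e17 deliver 4→2: ·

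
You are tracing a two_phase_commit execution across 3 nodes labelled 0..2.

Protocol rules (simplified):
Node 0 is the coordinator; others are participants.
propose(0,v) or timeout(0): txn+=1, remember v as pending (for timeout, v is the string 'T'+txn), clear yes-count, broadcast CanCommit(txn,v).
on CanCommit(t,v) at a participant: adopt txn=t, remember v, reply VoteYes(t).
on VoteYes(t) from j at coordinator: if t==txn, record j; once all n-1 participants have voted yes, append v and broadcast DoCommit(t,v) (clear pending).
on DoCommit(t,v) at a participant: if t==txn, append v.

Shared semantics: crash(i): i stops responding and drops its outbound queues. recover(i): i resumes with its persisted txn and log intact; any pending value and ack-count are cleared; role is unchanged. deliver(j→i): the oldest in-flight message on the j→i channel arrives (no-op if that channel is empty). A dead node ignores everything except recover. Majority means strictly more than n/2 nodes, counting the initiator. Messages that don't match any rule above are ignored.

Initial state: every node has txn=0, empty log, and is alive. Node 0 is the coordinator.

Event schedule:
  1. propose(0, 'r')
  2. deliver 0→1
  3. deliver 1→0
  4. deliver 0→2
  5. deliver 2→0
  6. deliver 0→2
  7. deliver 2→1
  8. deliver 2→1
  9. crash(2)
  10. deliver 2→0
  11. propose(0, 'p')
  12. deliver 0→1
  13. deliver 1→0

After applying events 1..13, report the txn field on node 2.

[1] propose(0,'r') → N0(coor t1 [-])
[2] deliver 0→1 → N1(part t1 [-])
[3] deliver 1→0 → ∅
[4] deliver 0→2 → N2(part t1 [-])
[5] deliver 2→0 → N0(coor t1 [r])
[6] deliver 0→2 → N2(part t1 [r])
[7] deliver 2→1 → ∅
[8] deliver 2→1 → ∅
[9] crash(2) → N2(✗part t1 [r])
[10] deliver 2→0 → ∅
[11] propose(0,'p') → N0(coor t2 [r])
[12] deliver 0→1 → N1(part t1 [r])
[13] deliver 1→0 → ∅

1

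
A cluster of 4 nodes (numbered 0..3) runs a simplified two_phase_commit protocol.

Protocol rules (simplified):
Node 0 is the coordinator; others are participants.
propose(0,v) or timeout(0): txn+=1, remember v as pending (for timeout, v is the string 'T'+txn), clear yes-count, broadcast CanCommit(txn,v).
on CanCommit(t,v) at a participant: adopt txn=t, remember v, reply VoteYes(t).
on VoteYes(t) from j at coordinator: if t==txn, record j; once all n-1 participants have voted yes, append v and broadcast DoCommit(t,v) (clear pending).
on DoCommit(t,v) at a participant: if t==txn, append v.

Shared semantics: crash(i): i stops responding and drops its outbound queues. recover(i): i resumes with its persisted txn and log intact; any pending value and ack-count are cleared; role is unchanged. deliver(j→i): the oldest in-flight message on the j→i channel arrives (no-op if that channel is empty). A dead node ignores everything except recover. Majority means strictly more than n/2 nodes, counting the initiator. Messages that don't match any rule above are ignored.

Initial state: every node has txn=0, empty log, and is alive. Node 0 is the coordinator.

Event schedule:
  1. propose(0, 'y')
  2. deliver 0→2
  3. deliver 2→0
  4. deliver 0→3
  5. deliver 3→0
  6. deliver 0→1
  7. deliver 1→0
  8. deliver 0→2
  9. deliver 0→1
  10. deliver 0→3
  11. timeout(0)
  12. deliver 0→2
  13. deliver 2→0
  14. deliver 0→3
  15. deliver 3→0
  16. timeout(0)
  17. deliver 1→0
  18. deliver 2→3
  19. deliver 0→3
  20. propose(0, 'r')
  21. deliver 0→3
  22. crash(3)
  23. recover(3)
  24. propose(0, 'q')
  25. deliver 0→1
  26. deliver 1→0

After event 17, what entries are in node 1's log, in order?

e1 propose(0,'y'): 0[coor,t=1,-]
e2 deliver 0→2: 2[part,t=1,-]
e3 deliver 2→0: ·
e4 deliver 0→3: 3[part,t=1,-]
e5 deliver 3→0: ·
e6 deliver 0→1: 1[part,t=1,-]
e7 deliver 1→0: 0[coor,t=1,y]
e8 deliver 0→2: 2[part,t=1,y]
e9 deliver 0→1: 1[part,t=1,y]
e10 deliver 0→3: 3[part,t=1,y]
e11 timeout(0): 0[coor,t=2,y]
e12 deliver 0→2: 2[part,t=2,y]
e13 deliver 2→0: ·
e14 deliver 0→3: 3[part,t=2,y]
e15 deliver 3→0: ·
e16 timeout(0): 0[coor,t=3,y]
e17 deliver 1→0: ·

y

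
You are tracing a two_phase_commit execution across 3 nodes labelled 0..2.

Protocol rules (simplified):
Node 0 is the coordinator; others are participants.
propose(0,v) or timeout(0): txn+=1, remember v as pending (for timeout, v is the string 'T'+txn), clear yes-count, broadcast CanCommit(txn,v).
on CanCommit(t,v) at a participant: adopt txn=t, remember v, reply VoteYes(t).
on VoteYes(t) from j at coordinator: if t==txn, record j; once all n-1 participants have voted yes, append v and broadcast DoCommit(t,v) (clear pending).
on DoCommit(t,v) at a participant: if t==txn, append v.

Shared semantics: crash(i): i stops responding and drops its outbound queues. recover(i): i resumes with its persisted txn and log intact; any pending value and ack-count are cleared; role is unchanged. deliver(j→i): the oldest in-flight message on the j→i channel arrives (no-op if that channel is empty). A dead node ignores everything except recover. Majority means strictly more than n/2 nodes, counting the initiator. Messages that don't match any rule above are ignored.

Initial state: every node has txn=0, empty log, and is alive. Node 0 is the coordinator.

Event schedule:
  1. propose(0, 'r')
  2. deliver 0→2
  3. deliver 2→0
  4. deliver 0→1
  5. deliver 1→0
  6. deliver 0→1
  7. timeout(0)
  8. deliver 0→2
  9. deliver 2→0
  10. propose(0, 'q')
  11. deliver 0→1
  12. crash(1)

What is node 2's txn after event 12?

1

e1 propose(0,'r'): 0[coor,t=1,-]
e2 deliver 0→2: 2[part,t=1,-]
e3 deliver 2→0: ·
e4 deliver 0→1: 1[part,t=1,-]
e5 deliver 1→0: 0[coor,t=1,r]
e6 deliver 0→1: 1[part,t=1,r]
e7 timeout(0): 0[coor,t=2,r]
e8 deliver 0→2: 2[part,t=1,r]
e9 deliver 2→0: ·
e10 propose(0,'q'): 0[coor,t=3,r]
e11 deliver 0→1: 1[part,t=2,r]
e12 crash(1): 1[✗part,t=2,r]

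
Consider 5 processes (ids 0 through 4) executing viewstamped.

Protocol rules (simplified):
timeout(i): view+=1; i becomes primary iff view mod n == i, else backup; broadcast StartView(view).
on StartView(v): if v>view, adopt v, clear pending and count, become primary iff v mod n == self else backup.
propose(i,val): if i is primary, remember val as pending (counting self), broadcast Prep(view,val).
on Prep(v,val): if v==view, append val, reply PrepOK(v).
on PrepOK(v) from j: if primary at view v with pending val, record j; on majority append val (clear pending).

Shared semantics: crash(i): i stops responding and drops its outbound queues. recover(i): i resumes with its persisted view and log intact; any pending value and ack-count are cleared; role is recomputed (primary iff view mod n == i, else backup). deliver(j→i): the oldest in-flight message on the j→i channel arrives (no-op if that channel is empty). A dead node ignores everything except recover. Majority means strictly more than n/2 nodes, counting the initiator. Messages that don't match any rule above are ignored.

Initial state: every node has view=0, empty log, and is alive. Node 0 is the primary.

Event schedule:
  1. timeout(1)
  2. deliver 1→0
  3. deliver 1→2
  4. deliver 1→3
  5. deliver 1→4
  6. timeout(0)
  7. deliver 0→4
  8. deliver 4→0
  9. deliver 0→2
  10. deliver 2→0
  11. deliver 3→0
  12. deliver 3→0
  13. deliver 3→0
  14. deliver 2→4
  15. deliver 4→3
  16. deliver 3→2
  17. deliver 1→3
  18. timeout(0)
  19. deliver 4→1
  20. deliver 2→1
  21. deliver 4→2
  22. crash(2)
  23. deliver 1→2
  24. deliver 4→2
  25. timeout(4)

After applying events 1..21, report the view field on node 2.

2

[1] timeout(1) → N1(prim v1 [-])
[2] deliver 1→0 → N0(back v1 [-])
[3] deliver 1→2 → N2(back v1 [-])
[4] deliver 1→3 → N3(back v1 [-])
[5] deliver 1→4 → N4(back v1 [-])
[6] timeout(0) → N0(back v2 [-])
[7] deliver 0→4 → N4(back v2 [-])
[8] deliver 4→0 → ∅
[9] deliver 0→2 → N2(prim v2 [-])
[10] deliver 2→0 → ∅
[11] deliver 3→0 → ∅
[12] deliver 3→0 → ∅
[13] deliver 3→0 → ∅
[14] deliver 2→4 → ∅
[15] deliver 4→3 → ∅
[16] deliver 3→2 → ∅
[17] deliver 1→3 → ∅
[18] timeout(0) → N0(back v3 [-])
[19] deliver 4→1 → ∅
[20] deliver 2→1 → ∅
[21] deliver 4→2 → ∅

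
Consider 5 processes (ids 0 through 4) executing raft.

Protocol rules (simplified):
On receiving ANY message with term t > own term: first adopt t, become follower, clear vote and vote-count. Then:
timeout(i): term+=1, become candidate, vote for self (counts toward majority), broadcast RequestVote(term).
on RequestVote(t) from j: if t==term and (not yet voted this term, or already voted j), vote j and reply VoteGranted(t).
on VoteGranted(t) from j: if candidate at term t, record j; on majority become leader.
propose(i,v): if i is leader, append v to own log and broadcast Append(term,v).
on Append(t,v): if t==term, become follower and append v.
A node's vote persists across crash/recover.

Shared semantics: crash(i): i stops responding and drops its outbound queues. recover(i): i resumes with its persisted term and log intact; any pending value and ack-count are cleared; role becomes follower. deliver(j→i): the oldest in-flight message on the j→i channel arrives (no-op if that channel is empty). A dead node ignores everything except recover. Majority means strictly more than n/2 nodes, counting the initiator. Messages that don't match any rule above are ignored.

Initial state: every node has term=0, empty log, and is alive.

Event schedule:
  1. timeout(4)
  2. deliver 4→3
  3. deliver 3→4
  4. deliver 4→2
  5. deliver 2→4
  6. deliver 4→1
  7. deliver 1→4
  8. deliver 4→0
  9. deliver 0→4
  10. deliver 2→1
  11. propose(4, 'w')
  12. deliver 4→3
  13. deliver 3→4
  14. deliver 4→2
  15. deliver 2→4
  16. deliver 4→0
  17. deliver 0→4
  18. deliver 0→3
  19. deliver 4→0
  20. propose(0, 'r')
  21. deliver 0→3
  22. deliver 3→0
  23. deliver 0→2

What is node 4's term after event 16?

1

step 1 timeout(4): 4={cand,t=1,log=-}
step 2 deliver 4→3: 3={foll,t=1,log=-}
step 3 deliver 3→4: —
step 4 deliver 4→2: 2={foll,t=1,log=-}
step 5 deliver 2→4: 4={lead,t=1,log=-}
step 6 deliver 4→1: 1={foll,t=1,log=-}
step 7 deliver 1→4: —
step 8 deliver 4→0: 0={foll,t=1,log=-}
step 9 deliver 0→4: —
step 10 deliver 2→1: —
step 11 propose(4,'w'): 4={lead,t=1,log=w}
step 12 deliver 4→3: 3={foll,t=1,log=w}
step 13 deliver 3→4: —
step 14 deliver 4→2: 2={foll,t=1,log=w}
step 15 deliver 2→4: —
step 16 deliver 4→0: 0={foll,t=1,log=w}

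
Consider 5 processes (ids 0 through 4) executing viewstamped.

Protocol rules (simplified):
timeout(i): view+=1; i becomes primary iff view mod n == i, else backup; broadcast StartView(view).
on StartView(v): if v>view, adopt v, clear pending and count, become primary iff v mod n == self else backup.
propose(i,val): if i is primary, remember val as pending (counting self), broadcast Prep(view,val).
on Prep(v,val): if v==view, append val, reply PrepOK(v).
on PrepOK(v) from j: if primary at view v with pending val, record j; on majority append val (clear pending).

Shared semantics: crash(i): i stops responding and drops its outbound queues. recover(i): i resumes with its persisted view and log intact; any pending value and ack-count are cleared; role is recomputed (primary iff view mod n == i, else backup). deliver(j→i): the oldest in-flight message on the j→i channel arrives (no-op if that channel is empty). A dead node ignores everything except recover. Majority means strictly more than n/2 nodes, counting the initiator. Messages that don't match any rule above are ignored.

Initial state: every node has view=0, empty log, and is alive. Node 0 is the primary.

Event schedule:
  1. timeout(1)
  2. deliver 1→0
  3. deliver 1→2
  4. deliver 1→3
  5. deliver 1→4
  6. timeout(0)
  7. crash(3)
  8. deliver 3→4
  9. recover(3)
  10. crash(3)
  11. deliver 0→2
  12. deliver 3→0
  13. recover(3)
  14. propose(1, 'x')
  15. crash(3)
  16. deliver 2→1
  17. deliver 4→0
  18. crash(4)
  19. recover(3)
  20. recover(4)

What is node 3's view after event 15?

1

after 1 — timeout(1): n1:prim/v1/[-]
after 2 — deliver 1→0: n0:back/v1/[-]
after 3 — deliver 1→2: n2:back/v1/[-]
after 4 — deliver 1→3: n3:back/v1/[-]
after 5 — deliver 1→4: n4:back/v1/[-]
after 6 — timeout(0): n0:back/v2/[-]
after 7 — crash(3): n3:✗back/v1/[-]
after 8 — deliver 3→4: ·
after 9 — recover(3): n3:back/v1/[-]
after 10 — crash(3): n3:✗back/v1/[-]
after 11 — deliver 0→2: n2:prim/v2/[-]
after 12 — deliver 3→0: ·
after 13 — recover(3): n3:back/v1/[-]
after 14 — propose(1,'x'): ·
after 15 — crash(3): n3:✗back/v1/[-]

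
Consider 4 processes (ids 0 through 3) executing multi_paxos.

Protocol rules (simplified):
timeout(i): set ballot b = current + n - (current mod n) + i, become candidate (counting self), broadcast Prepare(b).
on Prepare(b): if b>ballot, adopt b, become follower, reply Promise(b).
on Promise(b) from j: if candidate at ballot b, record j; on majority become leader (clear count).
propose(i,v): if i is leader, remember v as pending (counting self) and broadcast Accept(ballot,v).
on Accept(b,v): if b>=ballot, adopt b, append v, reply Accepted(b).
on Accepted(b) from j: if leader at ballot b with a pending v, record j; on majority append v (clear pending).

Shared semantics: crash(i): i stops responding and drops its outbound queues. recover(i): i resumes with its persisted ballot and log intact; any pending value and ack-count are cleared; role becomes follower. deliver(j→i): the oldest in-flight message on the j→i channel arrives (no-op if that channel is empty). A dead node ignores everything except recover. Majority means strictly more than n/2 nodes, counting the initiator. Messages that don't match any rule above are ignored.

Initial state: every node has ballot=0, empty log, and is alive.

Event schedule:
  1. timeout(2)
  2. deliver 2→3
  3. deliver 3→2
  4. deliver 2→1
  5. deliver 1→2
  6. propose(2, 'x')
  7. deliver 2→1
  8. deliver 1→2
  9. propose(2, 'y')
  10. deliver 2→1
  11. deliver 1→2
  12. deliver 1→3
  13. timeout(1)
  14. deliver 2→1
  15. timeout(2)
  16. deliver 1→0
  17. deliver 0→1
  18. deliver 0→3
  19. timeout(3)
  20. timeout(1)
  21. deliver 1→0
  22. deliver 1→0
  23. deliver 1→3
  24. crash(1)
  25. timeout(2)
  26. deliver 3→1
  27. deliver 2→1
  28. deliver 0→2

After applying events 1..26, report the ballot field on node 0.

13

after 1 — timeout(2): n2:cand/b6/[-]
after 2 — deliver 2→3: n3:foll/b6/[-]
after 3 — deliver 3→2: ·
after 4 — deliver 2→1: n1:foll/b6/[-]
after 5 — deliver 1→2: n2:lead/b6/[-]
after 6 — propose(2,'x'): ·
after 7 — deliver 2→1: n1:foll/b6/[x]
after 8 — deliver 1→2: ·
after 9 — propose(2,'y'): ·
after 10 — deliver 2→1: n1:foll/b6/[x,y]
after 11 — deliver 1→2: ·
after 12 — deliver 1→3: ·
after 13 — timeout(1): n1:cand/b9/[x,y]
after 14 — deliver 2→1: ·
after 15 — timeout(2): n2:cand/b10/[-]
after 16 — deliver 1→0: n0:foll/b9/[-]
after 17 — deliver 0→1: ·
after 18 — deliver 0→3: ·
after 19 — timeout(3): n3:cand/b11/[-]
after 20 — timeout(1): n1:cand/b13/[x,y]
after 21 — deliver 1→0: n0:foll/b13/[-]
after 22 — deliver 1→0: ·
after 23 — deliver 1→3: ·
after 24 — crash(1): n1:✗cand/b13/[x,y]
after 25 — timeout(2): n2:cand/b14/[-]
after 26 — deliver 3→1: ·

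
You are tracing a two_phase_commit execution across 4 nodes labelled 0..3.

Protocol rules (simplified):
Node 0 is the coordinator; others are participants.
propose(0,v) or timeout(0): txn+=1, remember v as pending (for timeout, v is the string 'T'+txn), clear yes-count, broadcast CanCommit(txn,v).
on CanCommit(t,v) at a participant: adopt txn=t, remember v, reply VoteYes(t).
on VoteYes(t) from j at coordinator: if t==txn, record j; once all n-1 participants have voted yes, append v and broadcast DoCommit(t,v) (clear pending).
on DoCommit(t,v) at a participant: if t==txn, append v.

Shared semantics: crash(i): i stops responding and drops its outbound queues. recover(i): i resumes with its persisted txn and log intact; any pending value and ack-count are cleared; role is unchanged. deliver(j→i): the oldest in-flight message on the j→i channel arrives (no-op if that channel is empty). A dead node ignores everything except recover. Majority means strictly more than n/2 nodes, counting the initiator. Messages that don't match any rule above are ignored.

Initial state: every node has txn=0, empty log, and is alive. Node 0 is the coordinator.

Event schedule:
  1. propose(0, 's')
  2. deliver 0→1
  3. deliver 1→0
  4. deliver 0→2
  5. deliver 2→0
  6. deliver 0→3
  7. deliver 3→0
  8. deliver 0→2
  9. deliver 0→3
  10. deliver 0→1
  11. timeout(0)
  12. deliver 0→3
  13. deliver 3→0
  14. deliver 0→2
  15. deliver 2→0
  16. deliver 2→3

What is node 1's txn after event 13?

1

e1 propose(0,'s'): 0[coor,t=1,-]
e2 deliver 0→1: 1[part,t=1,-]
e3 deliver 1→0: ·
e4 deliver 0→2: 2[part,t=1,-]
e5 deliver 2→0: ·
e6 deliver 0→3: 3[part,t=1,-]
e7 deliver 3→0: 0[coor,t=1,s]
e8 deliver 0→2: 2[part,t=1,s]
e9 deliver 0→3: 3[part,t=1,s]
e10 deliver 0→1: 1[part,t=1,s]
e11 timeout(0): 0[coor,t=2,s]
e12 deliver 0→3: 3[part,t=2,s]
e13 deliver 3→0: ·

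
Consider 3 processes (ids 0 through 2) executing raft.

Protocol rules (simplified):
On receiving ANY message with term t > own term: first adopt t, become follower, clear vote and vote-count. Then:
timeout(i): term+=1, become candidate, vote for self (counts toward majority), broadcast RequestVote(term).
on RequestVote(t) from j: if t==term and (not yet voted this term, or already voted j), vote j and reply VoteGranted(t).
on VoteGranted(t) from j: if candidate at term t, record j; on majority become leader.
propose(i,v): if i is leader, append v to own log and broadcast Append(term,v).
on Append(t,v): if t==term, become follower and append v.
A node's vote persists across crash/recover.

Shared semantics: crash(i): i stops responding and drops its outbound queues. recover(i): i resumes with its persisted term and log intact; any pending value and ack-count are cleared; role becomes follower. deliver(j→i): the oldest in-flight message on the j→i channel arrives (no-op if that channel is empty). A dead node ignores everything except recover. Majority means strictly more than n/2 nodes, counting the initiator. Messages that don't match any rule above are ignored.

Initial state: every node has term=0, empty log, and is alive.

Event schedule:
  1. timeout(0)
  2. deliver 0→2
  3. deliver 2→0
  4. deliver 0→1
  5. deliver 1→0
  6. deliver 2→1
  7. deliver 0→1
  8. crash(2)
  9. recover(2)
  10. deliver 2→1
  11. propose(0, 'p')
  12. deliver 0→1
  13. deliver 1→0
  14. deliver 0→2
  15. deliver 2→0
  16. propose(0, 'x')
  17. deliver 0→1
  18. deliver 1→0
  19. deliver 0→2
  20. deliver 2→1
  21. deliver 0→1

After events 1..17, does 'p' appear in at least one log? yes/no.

1. timeout(0):  <0:cand t1 ->
2. deliver 0→2:  <2:foll t1 ->
3. deliver 2→0:  <0:lead t1 ->
4. deliver 0→1:  <1:foll t1 ->
5. deliver 1→0:  nop
6. deliver 2→1:  nop
7. deliver 0→1:  nop
8. crash(2):  <2:✗foll t1 ->
9. recover(2):  <2:foll t1 ->
10. deliver 2→1:  nop
11. propose(0,'p'):  <0:lead t1 p>
12. deliver 0→1:  <1:foll t1 p>
13. deliver 1→0:  nop
14. deliver 0→2:  <2:foll t1 p>
15. deliver 2→0:  nop
16. propose(0,'x'):  <0:lead t1 p,x>
17. deliver 0→1:  <1:foll t1 p,x>

yes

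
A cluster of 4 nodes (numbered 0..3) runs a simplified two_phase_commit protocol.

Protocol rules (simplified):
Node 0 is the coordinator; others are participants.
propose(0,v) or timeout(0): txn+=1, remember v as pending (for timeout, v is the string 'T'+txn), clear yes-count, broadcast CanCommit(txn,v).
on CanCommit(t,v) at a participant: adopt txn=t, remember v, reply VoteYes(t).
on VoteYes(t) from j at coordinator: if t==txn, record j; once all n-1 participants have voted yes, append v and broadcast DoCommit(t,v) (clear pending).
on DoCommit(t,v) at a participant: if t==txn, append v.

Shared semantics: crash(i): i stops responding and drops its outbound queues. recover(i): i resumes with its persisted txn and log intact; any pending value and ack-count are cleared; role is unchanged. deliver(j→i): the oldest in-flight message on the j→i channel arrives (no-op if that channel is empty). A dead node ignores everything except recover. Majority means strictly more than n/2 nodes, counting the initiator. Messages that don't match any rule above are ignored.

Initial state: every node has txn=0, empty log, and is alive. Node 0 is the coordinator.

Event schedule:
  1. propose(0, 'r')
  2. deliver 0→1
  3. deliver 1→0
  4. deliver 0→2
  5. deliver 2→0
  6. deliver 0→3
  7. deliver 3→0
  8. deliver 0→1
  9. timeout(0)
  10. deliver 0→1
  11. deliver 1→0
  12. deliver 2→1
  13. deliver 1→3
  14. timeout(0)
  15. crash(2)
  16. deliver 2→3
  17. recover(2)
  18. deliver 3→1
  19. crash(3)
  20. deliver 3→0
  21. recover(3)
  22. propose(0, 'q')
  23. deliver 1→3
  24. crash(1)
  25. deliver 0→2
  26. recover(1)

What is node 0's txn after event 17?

3

1. propose(0,'r'):  <0:coor t1 ->
2. deliver 0→1:  <1:part t1 ->
3. deliver 1→0:  nop
4. deliver 0→2:  <2:part t1 ->
5. deliver 2→0:  nop
6. deliver 0→3:  <3:part t1 ->
7. deliver 3→0:  <0:coor t1 r>
8. deliver 0→1:  <1:part t1 r>
9. timeout(0):  <0:coor t2 r>
10. deliver 0→1:  <1:part t2 r>
11. deliver 1→0:  nop
12. deliver 2→1:  nop
13. deliver 1→3:  nop
14. timeout(0):  <0:coor t3 r>
15. crash(2):  <2:✗part t1 ->
16. deliver 2→3:  nop
17. recover(2):  <2:part t1 ->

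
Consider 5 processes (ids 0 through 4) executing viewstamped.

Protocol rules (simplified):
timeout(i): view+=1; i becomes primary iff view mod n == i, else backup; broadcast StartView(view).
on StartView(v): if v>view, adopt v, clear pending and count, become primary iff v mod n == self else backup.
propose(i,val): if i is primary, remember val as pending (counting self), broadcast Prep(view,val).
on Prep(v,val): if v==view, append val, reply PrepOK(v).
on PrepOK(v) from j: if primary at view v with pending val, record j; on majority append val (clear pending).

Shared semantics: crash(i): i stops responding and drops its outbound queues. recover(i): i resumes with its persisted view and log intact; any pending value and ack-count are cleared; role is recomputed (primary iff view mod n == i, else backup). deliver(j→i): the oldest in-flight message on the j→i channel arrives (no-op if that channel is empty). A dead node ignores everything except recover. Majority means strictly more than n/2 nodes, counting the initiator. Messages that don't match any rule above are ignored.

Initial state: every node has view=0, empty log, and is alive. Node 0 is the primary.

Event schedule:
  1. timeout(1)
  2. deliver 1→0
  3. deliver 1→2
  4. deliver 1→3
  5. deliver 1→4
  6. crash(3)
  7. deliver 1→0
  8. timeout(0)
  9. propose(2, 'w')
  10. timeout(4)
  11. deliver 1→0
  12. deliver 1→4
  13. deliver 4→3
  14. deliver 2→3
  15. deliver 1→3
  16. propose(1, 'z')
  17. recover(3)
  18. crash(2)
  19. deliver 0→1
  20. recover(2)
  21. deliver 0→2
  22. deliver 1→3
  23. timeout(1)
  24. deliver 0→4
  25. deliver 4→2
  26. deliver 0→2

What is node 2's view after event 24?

2

[1] timeout(1) → N1(prim v1 [-])
[2] deliver 1→0 → N0(back v1 [-])
[3] deliver 1→2 → N2(back v1 [-])
[4] deliver 1→3 → N3(back v1 [-])
[5] deliver 1→4 → N4(back v1 [-])
[6] crash(3) → N3(✗back v1 [-])
[7] deliver 1→0 → ∅
[8] timeout(0) → N0(back v2 [-])
[9] propose(2,'w') → ∅
[10] timeout(4) → N4(back v2 [-])
[11] deliver 1→0 → ∅
[12] deliver 1→4 → ∅
[13] deliver 4→3 → ∅
[14] deliver 2→3 → ∅
[15] deliver 1→3 → ∅
[16] propose(1,'z') → ∅
[17] recover(3) → N3(back v1 [-])
[18] crash(2) → N2(✗back v1 [-])
[19] deliver 0→1 → N1(back v2 [-])
[20] recover(2) → N2(back v1 [-])
[21] deliver 0→2 → N2(prim v2 [-])
[22] deliver 1→3 → N3(back v1 [z])
[23] timeout(1) → N1(back v3 [-])
[24] deliver 0→4 → ∅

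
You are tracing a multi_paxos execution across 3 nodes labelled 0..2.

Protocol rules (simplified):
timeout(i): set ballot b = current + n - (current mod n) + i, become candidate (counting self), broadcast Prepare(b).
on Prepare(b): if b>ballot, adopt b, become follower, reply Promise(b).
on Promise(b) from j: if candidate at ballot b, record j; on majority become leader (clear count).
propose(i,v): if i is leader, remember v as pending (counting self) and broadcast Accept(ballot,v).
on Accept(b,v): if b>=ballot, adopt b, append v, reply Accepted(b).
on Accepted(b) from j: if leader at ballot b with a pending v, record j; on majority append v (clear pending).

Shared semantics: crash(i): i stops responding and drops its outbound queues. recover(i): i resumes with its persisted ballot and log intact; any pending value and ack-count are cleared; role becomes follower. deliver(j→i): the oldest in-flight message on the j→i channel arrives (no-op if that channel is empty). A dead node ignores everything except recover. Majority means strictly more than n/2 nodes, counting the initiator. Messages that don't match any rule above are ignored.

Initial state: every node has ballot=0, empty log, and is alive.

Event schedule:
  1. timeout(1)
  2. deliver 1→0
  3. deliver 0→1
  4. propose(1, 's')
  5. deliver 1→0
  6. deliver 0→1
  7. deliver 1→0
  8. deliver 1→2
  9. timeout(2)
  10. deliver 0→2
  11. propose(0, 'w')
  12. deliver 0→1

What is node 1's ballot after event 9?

step 1 timeout(1): 1={cand,b=4,log=-}
step 2 deliver 1→0: 0={foll,b=4,log=-}
step 3 deliver 0→1: 1={lead,b=4,log=-}
step 4 propose(1,'s'): —
step 5 deliver 1→0: 0={foll,b=4,log=s}
step 6 deliver 0→1: 1={lead,b=4,log=s}
step 7 deliver 1→0: —
step 8 deliver 1→2: 2={foll,b=4,log=-}
step 9 timeout(2): 2={cand,b=8,log=-}

4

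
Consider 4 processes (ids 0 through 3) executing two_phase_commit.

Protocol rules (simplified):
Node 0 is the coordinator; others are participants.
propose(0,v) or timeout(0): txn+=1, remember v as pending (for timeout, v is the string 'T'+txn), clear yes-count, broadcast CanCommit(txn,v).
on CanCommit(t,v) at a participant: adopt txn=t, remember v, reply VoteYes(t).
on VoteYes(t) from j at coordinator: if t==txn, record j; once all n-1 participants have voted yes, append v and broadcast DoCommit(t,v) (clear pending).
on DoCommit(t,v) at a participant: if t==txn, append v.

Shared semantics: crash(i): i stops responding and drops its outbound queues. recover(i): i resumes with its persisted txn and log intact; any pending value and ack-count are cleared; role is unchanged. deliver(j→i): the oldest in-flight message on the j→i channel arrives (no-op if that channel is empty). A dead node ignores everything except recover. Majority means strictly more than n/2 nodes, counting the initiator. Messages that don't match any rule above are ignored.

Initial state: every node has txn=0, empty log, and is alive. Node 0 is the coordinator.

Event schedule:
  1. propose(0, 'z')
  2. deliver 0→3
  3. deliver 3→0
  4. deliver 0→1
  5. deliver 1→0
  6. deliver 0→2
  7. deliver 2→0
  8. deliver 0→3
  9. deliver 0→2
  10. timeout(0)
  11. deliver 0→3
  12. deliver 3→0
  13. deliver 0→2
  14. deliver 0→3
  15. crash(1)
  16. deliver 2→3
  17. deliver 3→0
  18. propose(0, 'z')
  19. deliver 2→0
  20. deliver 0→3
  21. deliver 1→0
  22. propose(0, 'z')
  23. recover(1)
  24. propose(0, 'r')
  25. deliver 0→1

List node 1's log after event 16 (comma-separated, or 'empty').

empty

step 1 propose(0,'z'): 0={coor,t=1,log=-}
step 2 deliver 0→3: 3={part,t=1,log=-}
step 3 deliver 3→0: —
step 4 deliver 0→1: 1={part,t=1,log=-}
step 5 deliver 1→0: —
step 6 deliver 0→2: 2={part,t=1,log=-}
step 7 deliver 2→0: 0={coor,t=1,log=z}
step 8 deliver 0→3: 3={part,t=1,log=z}
step 9 deliver 0→2: 2={part,t=1,log=z}
step 10 timeout(0): 0={coor,t=2,log=z}
step 11 deliver 0→3: 3={part,t=2,log=z}
step 12 deliver 3→0: —
step 13 deliver 0→2: 2={part,t=2,log=z}
step 14 deliver 0→3: —
step 15 crash(1): 1={✗part,t=1,log=-}
step 16 deliver 2→3: —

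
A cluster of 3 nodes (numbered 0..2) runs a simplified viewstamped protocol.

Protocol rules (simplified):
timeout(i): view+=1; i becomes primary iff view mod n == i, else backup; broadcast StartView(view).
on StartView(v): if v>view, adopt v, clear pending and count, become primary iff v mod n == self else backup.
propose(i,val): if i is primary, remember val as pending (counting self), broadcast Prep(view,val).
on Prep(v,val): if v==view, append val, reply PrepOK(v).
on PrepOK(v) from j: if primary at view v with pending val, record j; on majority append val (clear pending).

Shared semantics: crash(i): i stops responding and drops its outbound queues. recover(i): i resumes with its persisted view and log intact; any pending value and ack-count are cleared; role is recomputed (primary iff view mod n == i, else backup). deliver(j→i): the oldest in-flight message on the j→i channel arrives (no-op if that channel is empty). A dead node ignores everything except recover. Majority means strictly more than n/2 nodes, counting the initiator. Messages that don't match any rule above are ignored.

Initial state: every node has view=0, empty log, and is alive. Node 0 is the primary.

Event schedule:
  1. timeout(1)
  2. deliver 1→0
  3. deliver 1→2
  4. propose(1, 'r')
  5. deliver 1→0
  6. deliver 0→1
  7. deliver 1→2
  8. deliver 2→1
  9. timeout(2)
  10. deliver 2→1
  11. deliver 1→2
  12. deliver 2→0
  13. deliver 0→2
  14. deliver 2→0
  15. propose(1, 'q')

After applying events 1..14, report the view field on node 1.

2

step 1 timeout(1): 1={prim,v=1,log=-}
step 2 deliver 1→0: 0={back,v=1,log=-}
step 3 deliver 1→2: 2={back,v=1,log=-}
step 4 propose(1,'r'): —
step 5 deliver 1→0: 0={back,v=1,log=r}
step 6 deliver 0→1: 1={prim,v=1,log=r}
step 7 deliver 1→2: 2={back,v=1,log=r}
step 8 deliver 2→1: —
step 9 timeout(2): 2={prim,v=2,log=r}
step 10 deliver 2→1: 1={back,v=2,log=r}
step 11 deliver 1→2: —
step 12 deliver 2→0: 0={back,v=2,log=r}
step 13 deliver 0→2: —
step 14 deliver 2→0: —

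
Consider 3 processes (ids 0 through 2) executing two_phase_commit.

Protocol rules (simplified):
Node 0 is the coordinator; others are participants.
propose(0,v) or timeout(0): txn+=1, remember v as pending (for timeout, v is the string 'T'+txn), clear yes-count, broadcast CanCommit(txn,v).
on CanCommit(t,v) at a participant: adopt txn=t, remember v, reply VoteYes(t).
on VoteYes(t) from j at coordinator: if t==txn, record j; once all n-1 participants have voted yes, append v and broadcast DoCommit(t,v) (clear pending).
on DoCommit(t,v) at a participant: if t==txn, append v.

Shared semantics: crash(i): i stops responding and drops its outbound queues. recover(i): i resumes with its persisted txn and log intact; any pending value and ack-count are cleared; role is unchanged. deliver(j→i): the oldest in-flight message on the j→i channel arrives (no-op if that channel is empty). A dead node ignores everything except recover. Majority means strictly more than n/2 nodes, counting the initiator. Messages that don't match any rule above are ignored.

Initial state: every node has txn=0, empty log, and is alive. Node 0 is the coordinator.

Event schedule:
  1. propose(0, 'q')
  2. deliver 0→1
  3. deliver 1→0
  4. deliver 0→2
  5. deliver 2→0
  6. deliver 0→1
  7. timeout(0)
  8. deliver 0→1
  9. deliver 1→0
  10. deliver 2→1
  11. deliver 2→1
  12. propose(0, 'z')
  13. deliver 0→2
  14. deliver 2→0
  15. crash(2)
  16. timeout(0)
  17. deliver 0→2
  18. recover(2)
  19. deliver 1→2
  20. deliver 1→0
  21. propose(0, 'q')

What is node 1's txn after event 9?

2

step 1 propose(0,'q'): 0={coor,t=1,log=-}
step 2 deliver 0→1: 1={part,t=1,log=-}
step 3 deliver 1→0: —
step 4 deliver 0→2: 2={part,t=1,log=-}
step 5 deliver 2→0: 0={coor,t=1,log=q}
step 6 deliver 0→1: 1={part,t=1,log=q}
step 7 timeout(0): 0={coor,t=2,log=q}
step 8 deliver 0→1: 1={part,t=2,log=q}
step 9 deliver 1→0: —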